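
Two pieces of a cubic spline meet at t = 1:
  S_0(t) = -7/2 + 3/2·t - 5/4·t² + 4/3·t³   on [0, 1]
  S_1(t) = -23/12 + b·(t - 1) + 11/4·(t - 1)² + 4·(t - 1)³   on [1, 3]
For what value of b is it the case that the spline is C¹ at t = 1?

S_0'(t) = 3/2 - 5/2·t + 4·t², so S_0'(1) = 3. On the right, S_1'(1) = b, so b = 3.

3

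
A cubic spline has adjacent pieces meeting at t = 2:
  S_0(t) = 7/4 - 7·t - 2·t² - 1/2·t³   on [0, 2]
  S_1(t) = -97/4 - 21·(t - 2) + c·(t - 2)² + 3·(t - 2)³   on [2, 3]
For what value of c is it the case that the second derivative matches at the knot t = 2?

-5

S_0''(t) = -4 - 3·t, so S_0''(2) = -10. On the right, S_1''(2) = 2c, so c = -5.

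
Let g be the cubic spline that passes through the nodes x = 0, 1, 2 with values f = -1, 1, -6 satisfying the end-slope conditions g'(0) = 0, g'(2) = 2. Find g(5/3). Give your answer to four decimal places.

Put m_i = g'' at the i-th knot. Here h = (1, 1) and Δ = (2, -7), so the interior equations h_(i-1)·m_(i-1) + 2(h_(i-1)+h_i)·m_i + h_i·m_(i+1) = 6(Δ_i − Δ_(i-1)) read
  1·m_0 + 4·m_1 + 1·m_2 = 6(Δ_1 - Δ_0) = -54
Clamped end conditions give two more equations: 2h_0·m_0 + h_0·m_1 = 6(Δ_0 - g'(0)) = 12 and h_1·m_1 + 2h_1·m_2 = 6(g'(2) - Δ_1) = 54.
Hence m_0 = 41/2, m_1 = -29, m_2 = 83/2.
On [1, 2], g(x) = 1 - 17/4·(x - 1) - 29/2·(x - 1)² + 47/4·(x - 1)³.
With (x - 1) = 2/3: g(5/3) = -259/54.

-4.7963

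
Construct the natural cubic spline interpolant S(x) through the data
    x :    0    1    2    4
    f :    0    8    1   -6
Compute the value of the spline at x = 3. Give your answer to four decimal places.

-4.3913

Write M_i for S''(x_i). With h_i = 1, 1, 2 and divided differences Δ_i = 8, -7, -7/2, the continuity of S' gives the tridiagonal system
  1·M_0 + 4·M_1 + 1·M_2 = 6(Δ_1 - Δ_0) = -90
  1·M_1 + 6·M_2 + 2·M_3 = 6(Δ_2 - Δ_1) = 21
Natural end conditions: M_0 = M_3 = 0.
Hence M_0 = 0, M_1 = -561/23, M_2 = 174/23, M_3 = 0.
On [2, 4], S(x) = 1 - 393/46·(x - 2) + 87/23·(x - 2)² - 29/46·(x - 2)³.
With (x - 2) = 1: S(3) = -101/23.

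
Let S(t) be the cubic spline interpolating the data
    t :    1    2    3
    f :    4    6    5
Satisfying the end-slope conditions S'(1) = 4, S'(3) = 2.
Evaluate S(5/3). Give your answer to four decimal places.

5.8889

Write M_i for S''(x_i). With h_i = 1, 1 and divided differences Δ_i = 2, -1, the continuity of S' gives the tridiagonal system
  1·M_0 + 4·M_1 + 1·M_2 = 6(Δ_1 - Δ_0) = -18
Clamped end conditions give two more equations: 2h_0·M_0 + h_0·M_1 = 6(Δ_0 - S'(1)) = -12 and h_1·M_1 + 2h_1·M_2 = 6(S'(3) - Δ_1) = 18.
Solving: M_0 = -5/2, M_1 = -7, M_2 = 25/2.
On [1, 2], S(t) = 4 + 4·(t - 1) - 5/4·(t - 1)² - 3/4·(t - 1)³.
With (t - 1) = 2/3: S(5/3) = 53/9.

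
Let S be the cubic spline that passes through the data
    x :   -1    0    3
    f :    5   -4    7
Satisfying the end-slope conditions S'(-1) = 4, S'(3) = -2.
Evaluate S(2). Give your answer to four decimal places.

Write M_i for S''(x_i). With h_i = 1, 3 and divided differences Δ_i = -9, 11/3, the continuity of S' gives the tridiagonal system
  1·M_0 + 8·M_1 + 3·M_2 = 6(Δ_1 - Δ_0) = 76
Clamped end conditions give two more equations: 2h_0·M_0 + h_0·M_1 = 6(Δ_0 - S'(-1)) = -78 and h_1·M_1 + 2h_1·M_2 = 6(S'(3) - Δ_1) = -34.
Hence M_0 = -50, M_1 = 22, M_2 = -50/3.
On [0, 3], S(x) = -4 - 10·x + 11·x² - 58/27·x³.
With x = 2: S(2) = 76/27.

2.8148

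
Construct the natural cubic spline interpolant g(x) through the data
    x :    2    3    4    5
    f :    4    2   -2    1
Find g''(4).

Write m_i for g''(x_i). With h_i = 1, 1, 1 and divided differences Δ_i = -2, -4, 3, the continuity of g' gives the tridiagonal system
  1·m_0 + 4·m_1 + 1·m_2 = 6(Δ_1 - Δ_0) = -12
  1·m_1 + 4·m_2 + 1·m_3 = 6(Δ_2 - Δ_1) = 42
Natural end conditions: m_0 = m_3 = 0.
Solving the tridiagonal system: m_0 = 0, m_1 = -6, m_2 = 12, m_3 = 0.

12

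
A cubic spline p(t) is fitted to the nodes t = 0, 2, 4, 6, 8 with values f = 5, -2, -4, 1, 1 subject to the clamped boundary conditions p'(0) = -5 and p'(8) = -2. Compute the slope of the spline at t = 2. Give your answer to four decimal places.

Write M_i for p''(x_i). With h_i = 2, 2, 2, 2 and divided differences Δ_i = -7/2, -1, 5/2, 0, the continuity of p' gives the tridiagonal system
  2·M_0 + 8·M_1 + 2·M_2 = 6(Δ_1 - Δ_0) = 15
  2·M_1 + 8·M_2 + 2·M_3 = 6(Δ_2 - Δ_1) = 21
  2·M_2 + 8·M_3 + 2·M_4 = 6(Δ_3 - Δ_2) = -15
Clamped end conditions give two more equations: 2h_0·M_0 + h_0·M_1 = 6(Δ_0 - p'(0)) = 9 and h_3·M_3 + 2h_3·M_4 = 6(p'(8) - Δ_3) = -12.
Solving: M_0 = 27/14, M_1 = 9/14, M_2 = 3, M_3 = -15/7, M_4 = -27/14.
On [2, 4], p'(t) = b_1 + 2c_1·(t - 2) + 3d_1·(t - 2)² with b_1 = Δ_1 - h_1(2M_1 + M_2)/6 = -17/7, c_1 = M_1/2 = 9/28, d_1 = (M_2 - M_1)/(6h_1) = 11/56. So p'(2) = -17/7.

-2.4286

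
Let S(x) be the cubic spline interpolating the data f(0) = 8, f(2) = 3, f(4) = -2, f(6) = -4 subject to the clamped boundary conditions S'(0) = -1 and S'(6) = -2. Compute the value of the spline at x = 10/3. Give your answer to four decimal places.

-0.7778

Write M_i for S''(x_i). With h_i = 2, 2, 2 and divided differences Δ_i = -5/2, -5/2, -1, the continuity of S' gives the tridiagonal system
  2·M_0 + 8·M_1 + 2·M_2 = 6(Δ_1 - Δ_0) = 0
  2·M_1 + 8·M_2 + 2·M_3 = 6(Δ_2 - Δ_1) = 9
Clamped end conditions give two more equations: 2h_0·M_0 + h_0·M_1 = 6(Δ_0 - S'(0)) = -9 and h_2·M_2 + 2h_2·M_3 = 6(S'(6) - Δ_2) = -6.
Solving: M_0 = -7/3, M_1 = 1/6, M_2 = 5/3, M_3 = -7/3.
On [2, 4], S(x) = 3 - 19/6·(x - 2) + 1/12·(x - 2)² + 1/8·(x - 2)³.
With (x - 2) = 4/3: S(10/3) = -7/9.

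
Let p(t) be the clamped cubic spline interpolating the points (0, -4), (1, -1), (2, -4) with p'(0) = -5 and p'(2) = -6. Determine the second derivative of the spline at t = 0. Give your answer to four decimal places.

32.5000

Put M_i = p'' at the i-th knot. Here h = (1, 1) and Δ = (3, -3), so the interior equations h_(i-1)·M_(i-1) + 2(h_(i-1)+h_i)·M_i + h_i·M_(i+1) = 6(Δ_i − Δ_(i-1)) read
  1·M_0 + 4·M_1 + 1·M_2 = 6(Δ_1 - Δ_0) = -36
Clamped end conditions give two more equations: 2h_0·M_0 + h_0·M_1 = 6(Δ_0 - p'(0)) = 48 and h_1·M_1 + 2h_1·M_2 = 6(p'(2) - Δ_1) = -18.
Solving: M_0 = 65/2, M_1 = -17, M_2 = -1/2.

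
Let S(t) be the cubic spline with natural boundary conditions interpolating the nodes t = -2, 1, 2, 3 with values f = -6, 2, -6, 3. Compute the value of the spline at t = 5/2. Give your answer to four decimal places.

With M_i denoting the second derivative at x_i, h_i = 3, 1, 1, and Δ_i = (y_(i+1) − y_i)/h_i = 8/3, -8, 9:
  3·M_0 + 8·M_1 + 1·M_2 = 6(Δ_1 - Δ_0) = -64
  1·M_1 + 4·M_2 + 1·M_3 = 6(Δ_2 - Δ_1) = 102
Natural end conditions: M_0 = M_3 = 0.
Hence M_0 = 0, M_1 = -358/31, M_2 = 880/31, M_3 = 0.
On [2, 3], S(t) = -6 - 43/93·(t - 2) + 440/31·(t - 2)² - 440/93·(t - 2)³.
With (t - 2) = 1/2: S(5/2) = -203/62.

-3.2742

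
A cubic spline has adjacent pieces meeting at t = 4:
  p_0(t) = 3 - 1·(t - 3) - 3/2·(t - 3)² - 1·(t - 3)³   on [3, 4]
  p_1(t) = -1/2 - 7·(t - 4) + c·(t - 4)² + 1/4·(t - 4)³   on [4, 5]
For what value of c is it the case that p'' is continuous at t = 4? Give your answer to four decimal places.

-4.5000

p_0''(t) = -3 - 6·(t - 3), so p_0''(4) = -9. On the right, p_1''(4) = 2c, so c = -9/2.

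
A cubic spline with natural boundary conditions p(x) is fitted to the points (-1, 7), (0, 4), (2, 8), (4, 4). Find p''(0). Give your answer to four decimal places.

6.5455

With m_i denoting the second derivative at x_i, h_i = 1, 2, 2, and Δ_i = (y_(i+1) − y_i)/h_i = -3, 2, -2:
  1·m_0 + 6·m_1 + 2·m_2 = 6(Δ_1 - Δ_0) = 30
  2·m_1 + 8·m_2 + 2·m_3 = 6(Δ_2 - Δ_1) = -24
Natural end conditions: m_0 = m_3 = 0.
Solving the tridiagonal system: m_0 = 0, m_1 = 72/11, m_2 = -51/11, m_3 = 0.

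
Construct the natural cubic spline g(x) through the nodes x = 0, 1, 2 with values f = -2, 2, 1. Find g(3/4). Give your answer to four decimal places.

1.4102

With m_i denoting the second derivative at x_i, h_i = 1, 1, and Δ_i = (y_(i+1) − y_i)/h_i = 4, -1:
  1·m_0 + 4·m_1 + 1·m_2 = 6(Δ_1 - Δ_0) = -30
Natural end conditions: m_0 = m_2 = 0.
Hence m_0 = 0, m_1 = -15/2, m_2 = 0.
On [0, 1], g(x) = -2 + 21/4·x + 0·x² - 5/4·x³.
With x = 3/4: g(3/4) = 361/256.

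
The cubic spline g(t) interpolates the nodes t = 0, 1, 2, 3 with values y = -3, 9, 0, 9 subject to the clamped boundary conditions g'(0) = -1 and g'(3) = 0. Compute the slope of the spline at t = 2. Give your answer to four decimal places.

With M_i denoting the second derivative at x_i, h_i = 1, 1, 1, and Δ_i = (y_(i+1) − y_i)/h_i = 12, -9, 9:
  1·M_0 + 4·M_1 + 1·M_2 = 6(Δ_1 - Δ_0) = -126
  1·M_1 + 4·M_2 + 1·M_3 = 6(Δ_2 - Δ_1) = 108
Clamped end conditions give two more equations: 2h_0·M_0 + h_0·M_1 = 6(Δ_0 - g'(0)) = 78 and h_2·M_2 + 2h_2·M_3 = 6(g'(3) - Δ_2) = -54.
Forward elimination and back-substitution give M_0 = 212/3, M_1 = -190/3, M_2 = 170/3, M_3 = -166/3.
On [2, 3], g'(t) = b_2 + 2c_2·(t - 2) + 3d_2·(t - 2)² with b_2 = Δ_2 - h_2(2M_2 + M_3)/6 = -2/3, c_2 = M_2/2 = 85/3, d_2 = (M_3 - M_2)/(6h_2) = -56/3. So g'(2) = -2/3.

-0.6667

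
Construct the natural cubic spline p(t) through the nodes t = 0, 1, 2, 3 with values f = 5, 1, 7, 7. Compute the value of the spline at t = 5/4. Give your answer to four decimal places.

2.0250

Write σ_i for p''(x_i). With h_i = 1, 1, 1 and divided differences Δ_i = -4, 6, 0, the continuity of p' gives the tridiagonal system
  1·σ_0 + 4·σ_1 + 1·σ_2 = 6(Δ_1 - Δ_0) = 60
  1·σ_1 + 4·σ_2 + 1·σ_3 = 6(Δ_2 - Δ_1) = -36
Natural end conditions: σ_0 = σ_3 = 0.
Solving: σ_0 = 0, σ_1 = 92/5, σ_2 = -68/5, σ_3 = 0.
On [1, 2], p(t) = 1 + 32/15·(t - 1) + 46/5·(t - 1)² - 16/3·(t - 1)³.
With (t - 1) = 1/4: p(5/4) = 81/40.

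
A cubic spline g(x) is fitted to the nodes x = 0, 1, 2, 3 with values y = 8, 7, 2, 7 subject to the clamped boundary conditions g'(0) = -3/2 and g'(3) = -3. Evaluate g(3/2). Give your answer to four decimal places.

3.6875

With M_i denoting the second derivative at x_i, h_i = 1, 1, 1, and Δ_i = (y_(i+1) − y_i)/h_i = -1, -5, 5:
  1·M_0 + 4·M_1 + 1·M_2 = 6(Δ_1 - Δ_0) = -24
  1·M_1 + 4·M_2 + 1·M_3 = 6(Δ_2 - Δ_1) = 60
Clamped end conditions give two more equations: 2h_0·M_0 + h_0·M_1 = 6(Δ_0 - g'(0)) = 3 and h_2·M_2 + 2h_2·M_3 = 6(g'(3) - Δ_2) = -48.
Forward elimination and back-substitution give M_0 = 46/5, M_1 = -77/5, M_2 = 142/5, M_3 = -191/5.
On [1, 2], g(x) = 7 - 23/5·(x - 1) - 77/10·(x - 1)² + 73/10·(x - 1)³.
With (x - 1) = 1/2: g(3/2) = 59/16.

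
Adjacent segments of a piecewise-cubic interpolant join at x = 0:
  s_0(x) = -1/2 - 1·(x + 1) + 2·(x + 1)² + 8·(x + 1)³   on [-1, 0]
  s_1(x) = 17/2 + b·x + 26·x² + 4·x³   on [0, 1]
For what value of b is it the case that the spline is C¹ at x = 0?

27

s_0'(x) = -1 + 4·(x + 1) + 24·(x + 1)², so s_0'(0) = 27. On the right, s_1'(0) = b, so b = 27.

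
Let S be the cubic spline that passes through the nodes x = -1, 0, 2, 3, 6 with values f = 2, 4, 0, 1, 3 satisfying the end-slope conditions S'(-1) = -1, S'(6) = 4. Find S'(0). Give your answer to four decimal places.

1.4344

With σ_i denoting the second derivative at x_i, h_i = 1, 2, 1, 3, and Δ_i = (y_(i+1) − y_i)/h_i = 2, -2, 1, 2/3:
  1·σ_0 + 6·σ_1 + 2·σ_2 = 6(Δ_1 - Δ_0) = -24
  2·σ_1 + 6·σ_2 + 1·σ_3 = 6(Δ_2 - Δ_1) = 18
  1·σ_2 + 8·σ_3 + 3·σ_4 = 6(Δ_3 - Δ_2) = -2
Clamped end conditions give two more equations: 2h_0·σ_0 + h_0·σ_1 = 6(Δ_0 - S'(-1)) = 18 and h_3·σ_3 + 2h_3·σ_4 = 6(S'(6) - Δ_3) = 20.
Solving the tridiagonal system: σ_0 = 801/61, σ_1 = -504/61, σ_2 = 759/122, σ_3 = -171/61, σ_4 = 1733/366.
On [0, 2], S'(x) = b_1 + 2c_1·x + 3d_1·x² with b_1 = Δ_1 - h_1(2σ_1 + σ_2)/6 = 175/122, c_1 = σ_1/2 = -252/61, d_1 = (σ_2 - σ_1)/(6h_1) = 589/488. So S'(0) = 175/122.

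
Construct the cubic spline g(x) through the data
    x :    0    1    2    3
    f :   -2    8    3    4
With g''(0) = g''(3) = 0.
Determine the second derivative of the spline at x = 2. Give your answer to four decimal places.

15.6000

Put m_i = g'' at the i-th knot. Here h = (1, 1, 1) and Δ = (10, -5, 1), so the interior equations h_(i-1)·m_(i-1) + 2(h_(i-1)+h_i)·m_i + h_i·m_(i+1) = 6(Δ_i − Δ_(i-1)) read
  1·m_0 + 4·m_1 + 1·m_2 = 6(Δ_1 - Δ_0) = -90
  1·m_1 + 4·m_2 + 1·m_3 = 6(Δ_2 - Δ_1) = 36
Natural end conditions: m_0 = m_3 = 0.
Forward elimination and back-substitution give m_0 = 0, m_1 = -132/5, m_2 = 78/5, m_3 = 0.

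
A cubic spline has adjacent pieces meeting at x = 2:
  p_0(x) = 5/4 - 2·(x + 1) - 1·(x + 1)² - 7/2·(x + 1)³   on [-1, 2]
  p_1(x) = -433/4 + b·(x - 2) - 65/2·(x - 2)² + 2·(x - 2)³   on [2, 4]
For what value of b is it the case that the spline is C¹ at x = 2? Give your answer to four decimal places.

p_0'(x) = -2 - 2·(x + 1) - 21/2·(x + 1)², so p_0'(2) = -205/2. On the right, p_1'(2) = b, so b = -205/2.

-102.5000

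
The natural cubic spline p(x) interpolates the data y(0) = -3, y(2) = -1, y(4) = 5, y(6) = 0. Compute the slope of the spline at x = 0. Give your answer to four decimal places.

0.1000

Write σ_i for p''(x_i). With h_i = 2, 2, 2 and divided differences Δ_i = 1, 3, -5/2, the continuity of p' gives the tridiagonal system
  2·σ_0 + 8·σ_1 + 2·σ_2 = 6(Δ_1 - Δ_0) = 12
  2·σ_1 + 8·σ_2 + 2·σ_3 = 6(Δ_2 - Δ_1) = -33
Natural end conditions: σ_0 = σ_3 = 0.
Forward elimination and back-substitution give σ_0 = 0, σ_1 = 27/10, σ_2 = -24/5, σ_3 = 0.
On [0, 2], p'(x) = b_0 + 2c_0·x + 3d_0·x² with b_0 = Δ_0 - h_0(2σ_0 + σ_1)/6 = 1/10, c_0 = σ_0/2 = 0, d_0 = (σ_1 - σ_0)/(6h_0) = 9/40. So p'(0) = 1/10.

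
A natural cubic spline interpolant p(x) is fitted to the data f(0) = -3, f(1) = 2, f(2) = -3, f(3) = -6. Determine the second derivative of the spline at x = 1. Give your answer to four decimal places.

-16.8000

Let M_i = p''(x_i). Step sizes h_i = 1, 1, 1; slopes of the chords Δ_i = (y_(i+1) - y_i)/h_i = 5, -5, -3.
  1·M_0 + 4·M_1 + 1·M_2 = 6(Δ_1 - Δ_0) = -60
  1·M_1 + 4·M_2 + 1·M_3 = 6(Δ_2 - Δ_1) = 12
Natural end conditions: M_0 = M_3 = 0.
Forward elimination and back-substitution give M_0 = 0, M_1 = -84/5, M_2 = 36/5, M_3 = 0.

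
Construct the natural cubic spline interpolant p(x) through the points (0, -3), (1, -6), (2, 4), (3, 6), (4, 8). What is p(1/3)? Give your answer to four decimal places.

-5.2011

Write m_i for p''(x_i). With h_i = 1, 1, 1, 1 and divided differences Δ_i = -3, 10, 2, 2, the continuity of p' gives the tridiagonal system
  1·m_0 + 4·m_1 + 1·m_2 = 6(Δ_1 - Δ_0) = 78
  1·m_1 + 4·m_2 + 1·m_3 = 6(Δ_2 - Δ_1) = -48
  1·m_2 + 4·m_3 + 1·m_4 = 6(Δ_3 - Δ_2) = 0
Natural end conditions: m_0 = m_4 = 0.
Solving: m_0 = 0, m_1 = 681/28, m_2 = -135/7, m_3 = 135/28, m_4 = 0.
On [0, 1], p(x) = -3 - 395/56·x + 0·x² + 227/56·x³.
With x = 1/3: p(1/3) = -983/189.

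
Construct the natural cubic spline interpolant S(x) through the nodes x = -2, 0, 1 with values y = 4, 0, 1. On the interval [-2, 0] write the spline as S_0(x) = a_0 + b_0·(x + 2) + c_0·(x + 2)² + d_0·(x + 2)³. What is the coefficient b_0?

Let M_i = S''(x_i). Step sizes h_i = 2, 1; slopes of the chords Δ_i = (y_(i+1) - y_i)/h_i = -2, 1.
  2·M_0 + 6·M_1 + 1·M_2 = 6(Δ_1 - Δ_0) = 18
Natural end conditions: M_0 = M_2 = 0.
Forward elimination and back-substitution give M_0 = 0, M_1 = 3, M_2 = 0.
On [-2, 0], with S_0(x) = a_0 + b_0·(x + 2) + c_0·(x + 2)² + d_0·(x + 2)³: c_0 = M_0/2 = 0, d_0 = (M_1 - M_0)/(6h_0) = 1/4, b_0 = Δ_0 - h_0(2M_0 + M_1)/6 = -3.

-3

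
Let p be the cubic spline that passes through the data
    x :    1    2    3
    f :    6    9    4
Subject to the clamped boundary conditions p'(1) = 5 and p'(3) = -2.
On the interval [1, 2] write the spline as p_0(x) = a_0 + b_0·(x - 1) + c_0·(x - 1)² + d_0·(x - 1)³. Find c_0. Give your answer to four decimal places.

Put σ_i = p'' at the i-th knot. Here h = (1, 1) and Δ = (3, -5), so the interior equations h_(i-1)·σ_(i-1) + 2(h_(i-1)+h_i)·σ_i + h_i·σ_(i+1) = 6(Δ_i − Δ_(i-1)) read
  1·σ_0 + 4·σ_1 + 1·σ_2 = 6(Δ_1 - Δ_0) = -48
Clamped end conditions give two more equations: 2h_0·σ_0 + h_0·σ_1 = 6(Δ_0 - p'(1)) = -12 and h_1·σ_1 + 2h_1·σ_2 = 6(p'(3) - Δ_1) = 18.
Solving: σ_0 = 5/2, σ_1 = -17, σ_2 = 35/2.
On [1, 2], with p_0(x) = a_0 + b_0·(x - 1) + c_0·(x - 1)² + d_0·(x - 1)³: c_0 = σ_0/2 = 5/4, d_0 = (σ_1 - σ_0)/(6h_0) = -13/4, b_0 = Δ_0 - h_0(2σ_0 + σ_1)/6 = 5.

1.2500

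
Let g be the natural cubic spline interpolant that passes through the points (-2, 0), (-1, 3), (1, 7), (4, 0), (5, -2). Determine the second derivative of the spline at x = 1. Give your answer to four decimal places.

Write σ_i for g''(x_i). With h_i = 1, 2, 3, 1 and divided differences Δ_i = 3, 2, -7/3, -2, the continuity of g' gives the tridiagonal system
  1·σ_0 + 6·σ_1 + 2·σ_2 = 6(Δ_1 - Δ_0) = -6
  2·σ_1 + 10·σ_2 + 3·σ_3 = 6(Δ_2 - Δ_1) = -26
  3·σ_2 + 8·σ_3 + 1·σ_4 = 6(Δ_3 - Δ_2) = 2
Natural end conditions: σ_0 = σ_4 = 0.
Hence σ_0 = 0, σ_1 = 1/197, σ_2 = -594/197, σ_3 = 272/197, σ_4 = 0.

-3.0152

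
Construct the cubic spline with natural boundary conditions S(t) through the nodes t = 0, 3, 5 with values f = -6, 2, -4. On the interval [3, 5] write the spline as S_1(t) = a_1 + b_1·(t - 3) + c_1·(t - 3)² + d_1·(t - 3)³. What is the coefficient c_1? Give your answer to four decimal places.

Write M_i for S''(x_i). With h_i = 3, 2 and divided differences Δ_i = 8/3, -3, the continuity of S' gives the tridiagonal system
  3·M_0 + 10·M_1 + 2·M_2 = 6(Δ_1 - Δ_0) = -34
Natural end conditions: M_0 = M_2 = 0.
Hence M_0 = 0, M_1 = -17/5, M_2 = 0.
On [3, 5], with S_1(t) = a_1 + b_1·(t - 3) + c_1·(t - 3)² + d_1·(t - 3)³: c_1 = M_1/2 = -17/10, d_1 = (M_2 - M_1)/(6h_1) = 17/60, b_1 = Δ_1 - h_1(2M_1 + M_2)/6 = -11/15.

-1.7000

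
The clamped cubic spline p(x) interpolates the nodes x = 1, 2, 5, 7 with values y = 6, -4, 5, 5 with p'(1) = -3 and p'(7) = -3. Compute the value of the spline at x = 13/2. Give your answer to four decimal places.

6.2764

Let M_i = p''(x_i). Step sizes h_i = 1, 3, 2; slopes of the chords Δ_i = (y_(i+1) - y_i)/h_i = -10, 3, 0.
  1·M_0 + 8·M_1 + 3·M_2 = 6(Δ_1 - Δ_0) = 78
  3·M_1 + 10·M_2 + 2·M_3 = 6(Δ_2 - Δ_1) = -18
Clamped end conditions give two more equations: 2h_0·M_0 + h_0·M_1 = 6(Δ_0 - p'(1)) = -42 and h_2·M_2 + 2h_2·M_3 = 6(p'(7) - Δ_2) = -18.
Solving the tridiagonal system: M_0 = -375/13, M_1 = 204/13, M_2 = -81/13, M_3 = -18/13.
On [5, 7], p(x) = 5 + 60/13·(x - 5) - 81/26·(x - 5)² + 21/52·(x - 5)³.
With (x - 5) = 3/2: p(13/2) = 2611/416.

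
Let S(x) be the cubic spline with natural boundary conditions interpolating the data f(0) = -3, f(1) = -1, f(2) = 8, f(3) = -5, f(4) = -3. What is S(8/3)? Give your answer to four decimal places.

-0.4550

Put m_i = S'' at the i-th knot. Here h = (1, 1, 1, 1) and Δ = (2, 9, -13, 2), so the interior equations h_(i-1)·m_(i-1) + 2(h_(i-1)+h_i)·m_i + h_i·m_(i+1) = 6(Δ_i − Δ_(i-1)) read
  1·m_0 + 4·m_1 + 1·m_2 = 6(Δ_1 - Δ_0) = 42
  1·m_1 + 4·m_2 + 1·m_3 = 6(Δ_2 - Δ_1) = -132
  1·m_2 + 4·m_3 + 1·m_4 = 6(Δ_3 - Δ_2) = 90
Natural end conditions: m_0 = m_4 = 0.
Solving the tridiagonal system: m_0 = 0, m_1 = 156/7, m_2 = -330/7, m_3 = 240/7, m_4 = 0.
On [2, 3], S(x) = 8 - 3·(x - 2) - 165/7·(x - 2)² + 95/7·(x - 2)³.
With (x - 2) = 2/3: S(8/3) = -86/189.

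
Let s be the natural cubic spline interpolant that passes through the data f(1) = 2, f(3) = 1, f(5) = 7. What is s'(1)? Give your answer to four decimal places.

-1.3750

Let m_i = s''(x_i). Step sizes h_i = 2, 2; slopes of the chords Δ_i = (y_(i+1) - y_i)/h_i = -1/2, 3.
  2·m_0 + 8·m_1 + 2·m_2 = 6(Δ_1 - Δ_0) = 21
Natural end conditions: m_0 = m_2 = 0.
Solving the tridiagonal system: m_0 = 0, m_1 = 21/8, m_2 = 0.
On [1, 3], s'(x) = b_0 + 2c_0·(x - 1) + 3d_0·(x - 1)² with b_0 = Δ_0 - h_0(2m_0 + m_1)/6 = -11/8, c_0 = m_0/2 = 0, d_0 = (m_1 - m_0)/(6h_0) = 7/32. So s'(1) = -11/8.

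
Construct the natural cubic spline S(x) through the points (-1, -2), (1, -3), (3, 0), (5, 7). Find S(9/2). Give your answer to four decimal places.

Write σ_i for S''(x_i). With h_i = 2, 2, 2 and divided differences Δ_i = -1/2, 3/2, 7/2, the continuity of S' gives the tridiagonal system
  2·σ_0 + 8·σ_1 + 2·σ_2 = 6(Δ_1 - Δ_0) = 12
  2·σ_1 + 8·σ_2 + 2·σ_3 = 6(Δ_2 - Δ_1) = 12
Natural end conditions: σ_0 = σ_3 = 0.
Forward elimination and back-substitution give σ_0 = 0, σ_1 = 6/5, σ_2 = 6/5, σ_3 = 0.
On [3, 5], S(x) = 0 + 27/10·(x - 3) + 3/5·(x - 3)² - 1/10·(x - 3)³.
With (x - 3) = 3/2: S(9/2) = 81/16.

5.0625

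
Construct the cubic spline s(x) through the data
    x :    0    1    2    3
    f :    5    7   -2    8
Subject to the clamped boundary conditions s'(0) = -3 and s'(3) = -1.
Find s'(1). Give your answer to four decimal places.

Put σ_i = s'' at the i-th knot. Here h = (1, 1, 1) and Δ = (2, -9, 10), so the interior equations h_(i-1)·σ_(i-1) + 2(h_(i-1)+h_i)·σ_i + h_i·σ_(i+1) = 6(Δ_i − Δ_(i-1)) read
  1·σ_0 + 4·σ_1 + 1·σ_2 = 6(Δ_1 - Δ_0) = -66
  1·σ_1 + 4·σ_2 + 1·σ_3 = 6(Δ_2 - Δ_1) = 114
Clamped end conditions give two more equations: 2h_0·σ_0 + h_0·σ_1 = 6(Δ_0 - s'(0)) = 30 and h_2·σ_2 + 2h_2·σ_3 = 6(s'(3) - Δ_2) = -66.
Forward elimination and back-substitution give σ_0 = 512/15, σ_1 = -574/15, σ_2 = 794/15, σ_3 = -892/15.
On [1, 2], s'(x) = b_1 + 2c_1·(x - 1) + 3d_1·(x - 1)² with b_1 = Δ_1 - h_1(2σ_1 + σ_2)/6 = -76/15, c_1 = σ_1/2 = -287/15, d_1 = (σ_2 - σ_1)/(6h_1) = 76/5. So s'(1) = -76/15.

-5.0667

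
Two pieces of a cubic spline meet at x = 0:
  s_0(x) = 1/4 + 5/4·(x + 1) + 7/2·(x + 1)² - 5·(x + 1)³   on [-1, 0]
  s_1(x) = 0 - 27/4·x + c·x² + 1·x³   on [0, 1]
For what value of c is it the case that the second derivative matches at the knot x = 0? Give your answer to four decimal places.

-11.5000

s_0''(x) = 7 - 30·(x + 1), so s_0''(0) = -23. On the right, s_1''(0) = 2c, so c = -23/2.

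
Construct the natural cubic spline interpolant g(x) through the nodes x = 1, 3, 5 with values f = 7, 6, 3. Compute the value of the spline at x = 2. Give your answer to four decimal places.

Put M_i = g'' at the i-th knot. Here h = (2, 2) and Δ = (-1/2, -3/2), so the interior equations h_(i-1)·M_(i-1) + 2(h_(i-1)+h_i)·M_i + h_i·M_(i+1) = 6(Δ_i − Δ_(i-1)) read
  2·M_0 + 8·M_1 + 2·M_2 = 6(Δ_1 - Δ_0) = -6
Natural end conditions: M_0 = M_2 = 0.
Solving: M_0 = 0, M_1 = -3/4, M_2 = 0.
On [1, 3], g(x) = 7 - 1/4·(x - 1) + 0·(x - 1)² - 1/16·(x - 1)³.
With (x - 1) = 1: g(2) = 107/16.

6.6875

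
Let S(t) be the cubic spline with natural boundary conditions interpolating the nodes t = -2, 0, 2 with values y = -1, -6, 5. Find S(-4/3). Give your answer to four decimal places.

Put M_i = S'' at the i-th knot. Here h = (2, 2) and Δ = (-5/2, 11/2), so the interior equations h_(i-1)·M_(i-1) + 2(h_(i-1)+h_i)·M_i + h_i·M_(i+1) = 6(Δ_i − Δ_(i-1)) read
  2·M_0 + 8·M_1 + 2·M_2 = 6(Δ_1 - Δ_0) = 48
Natural end conditions: M_0 = M_2 = 0.
Solving: M_0 = 0, M_1 = 6, M_2 = 0.
On [-2, 0], S(t) = -1 - 9/2·(t + 2) + 0·(t + 2)² + 1/2·(t + 2)³.
With (t + 2) = 2/3: S(-4/3) = -104/27.

-3.8519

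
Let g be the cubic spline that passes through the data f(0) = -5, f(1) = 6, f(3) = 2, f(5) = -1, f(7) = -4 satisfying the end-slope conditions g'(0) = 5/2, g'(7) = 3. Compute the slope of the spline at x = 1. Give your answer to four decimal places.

Let M_i = g''(x_i). Step sizes h_i = 1, 2, 2, 2; slopes of the chords Δ_i = (y_(i+1) - y_i)/h_i = 11, -2, -3/2, -3/2.
  1·M_0 + 6·M_1 + 2·M_2 = 6(Δ_1 - Δ_0) = -78
  2·M_1 + 8·M_2 + 2·M_3 = 6(Δ_2 - Δ_1) = 3
  2·M_2 + 8·M_3 + 2·M_4 = 6(Δ_3 - Δ_2) = 0
Clamped end conditions give two more equations: 2h_0·M_0 + h_0·M_1 = 6(Δ_0 - g'(0)) = 51 and h_3·M_3 + 2h_3·M_4 = 6(g'(7) - Δ_3) = 27.
Solving: M_0 = 1553/43, M_1 = -913/43, M_2 = 571/86, M_3 = -329/86, M_4 = 745/86.
On [1, 3], g'(x) = b_1 + 2c_1·(x - 1) + 3d_1·(x - 1)² with b_1 = Δ_1 - h_1(2M_1 + M_2)/6 = 855/86, c_1 = M_1/2 = -913/86, d_1 = (M_2 - M_1)/(6h_1) = 799/344. So g'(1) = 855/86.

9.9419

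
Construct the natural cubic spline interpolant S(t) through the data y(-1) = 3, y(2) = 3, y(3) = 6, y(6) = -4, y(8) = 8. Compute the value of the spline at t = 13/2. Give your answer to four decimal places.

With M_i denoting the second derivative at x_i, h_i = 3, 1, 3, 2, and Δ_i = (y_(i+1) − y_i)/h_i = 0, 3, -10/3, 6:
  3·M_0 + 8·M_1 + 1·M_2 = 6(Δ_1 - Δ_0) = 18
  1·M_1 + 8·M_2 + 3·M_3 = 6(Δ_2 - Δ_1) = -38
  3·M_2 + 10·M_3 + 2·M_4 = 6(Δ_3 - Δ_2) = 56
Natural end conditions: M_0 = M_4 = 0.
Solving: M_0 = 0, M_1 = 913/279, M_2 = -2282/279, M_3 = 749/93, M_4 = 0.
On [6, 8], S(t) = -4 + 176/279·(t - 6) + 749/186·(t - 6)² - 749/1116·(t - 6)³.
With (t - 6) = 1/2: S(13/2) = -8219/2976.

-2.7618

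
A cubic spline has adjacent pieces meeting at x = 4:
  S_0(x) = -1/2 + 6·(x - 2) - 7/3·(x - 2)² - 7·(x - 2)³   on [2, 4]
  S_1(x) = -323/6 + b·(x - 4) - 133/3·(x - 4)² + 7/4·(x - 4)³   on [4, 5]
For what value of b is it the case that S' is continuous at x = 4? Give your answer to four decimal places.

S_0'(x) = 6 - 14/3·(x - 2) - 21·(x - 2)², so S_0'(4) = -262/3. On the right, S_1'(4) = b, so b = -262/3.

-87.3333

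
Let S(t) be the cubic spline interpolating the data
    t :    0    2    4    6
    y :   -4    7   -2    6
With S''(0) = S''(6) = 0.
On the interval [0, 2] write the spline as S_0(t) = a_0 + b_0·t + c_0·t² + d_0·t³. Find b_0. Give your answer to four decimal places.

8.7333

Let M_i = S''(x_i). Step sizes h_i = 2, 2, 2; slopes of the chords Δ_i = (y_(i+1) - y_i)/h_i = 11/2, -9/2, 4.
  2·M_0 + 8·M_1 + 2·M_2 = 6(Δ_1 - Δ_0) = -60
  2·M_1 + 8·M_2 + 2·M_3 = 6(Δ_2 - Δ_1) = 51
Natural end conditions: M_0 = M_3 = 0.
Hence M_0 = 0, M_1 = -97/10, M_2 = 44/5, M_3 = 0.
On [0, 2], with S_0(t) = a_0 + b_0·t + c_0·t² + d_0·t³: c_0 = M_0/2 = 0, d_0 = (M_1 - M_0)/(6h_0) = -97/120, b_0 = Δ_0 - h_0(2M_0 + M_1)/6 = 131/15.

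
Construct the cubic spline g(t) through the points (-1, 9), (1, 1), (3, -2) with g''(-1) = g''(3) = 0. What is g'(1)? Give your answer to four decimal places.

With M_i denoting the second derivative at x_i, h_i = 2, 2, and Δ_i = (y_(i+1) − y_i)/h_i = -4, -3/2:
  2·M_0 + 8·M_1 + 2·M_2 = 6(Δ_1 - Δ_0) = 15
Natural end conditions: M_0 = M_2 = 0.
Solving the tridiagonal system: M_0 = 0, M_1 = 15/8, M_2 = 0.
On [1, 3], g'(t) = b_1 + 2c_1·(t - 1) + 3d_1·(t - 1)² with b_1 = Δ_1 - h_1(2M_1 + M_2)/6 = -11/4, c_1 = M_1/2 = 15/16, d_1 = (M_2 - M_1)/(6h_1) = -5/32. So g'(1) = -11/4.

-2.7500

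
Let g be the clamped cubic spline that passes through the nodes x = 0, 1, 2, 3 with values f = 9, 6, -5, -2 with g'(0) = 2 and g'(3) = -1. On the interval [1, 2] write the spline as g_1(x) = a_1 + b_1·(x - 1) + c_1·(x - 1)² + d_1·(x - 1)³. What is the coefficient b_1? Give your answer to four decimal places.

Put M_i = g'' at the i-th knot. Here h = (1, 1, 1) and Δ = (-3, -11, 3), so the interior equations h_(i-1)·M_(i-1) + 2(h_(i-1)+h_i)·M_i + h_i·M_(i+1) = 6(Δ_i − Δ_(i-1)) read
  1·M_0 + 4·M_1 + 1·M_2 = 6(Δ_1 - Δ_0) = -48
  1·M_1 + 4·M_2 + 1·M_3 = 6(Δ_2 - Δ_1) = 84
Clamped end conditions give two more equations: 2h_0·M_0 + h_0·M_1 = 6(Δ_0 - g'(0)) = -30 and h_2·M_2 + 2h_2·M_3 = 6(g'(3) - Δ_2) = -24.
Hence M_0 = -28/5, M_1 = -94/5, M_2 = 164/5, M_3 = -142/5.
On [1, 2], with g_1(x) = a_1 + b_1·(x - 1) + c_1·(x - 1)² + d_1·(x - 1)³: c_1 = M_1/2 = -47/5, d_1 = (M_2 - M_1)/(6h_1) = 43/5, b_1 = Δ_1 - h_1(2M_1 + M_2)/6 = -51/5.

-10.2000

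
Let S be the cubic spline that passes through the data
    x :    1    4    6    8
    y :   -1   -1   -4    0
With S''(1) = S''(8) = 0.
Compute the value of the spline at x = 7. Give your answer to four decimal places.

-2.7500

Write M_i for S''(x_i). With h_i = 3, 2, 2 and divided differences Δ_i = 0, -3/2, 2, the continuity of S' gives the tridiagonal system
  3·M_0 + 10·M_1 + 2·M_2 = 6(Δ_1 - Δ_0) = -9
  2·M_1 + 8·M_2 + 2·M_3 = 6(Δ_2 - Δ_1) = 21
Natural end conditions: M_0 = M_3 = 0.
Solving: M_0 = 0, M_1 = -3/2, M_2 = 3, M_3 = 0.
On [6, 8], S(x) = -4 + 0·(x - 6) + 3/2·(x - 6)² - 1/4·(x - 6)³.
With (x - 6) = 1: S(7) = -11/4.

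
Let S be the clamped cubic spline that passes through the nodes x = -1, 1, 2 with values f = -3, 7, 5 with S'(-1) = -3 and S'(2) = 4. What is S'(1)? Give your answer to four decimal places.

Write M_i for S''(x_i). With h_i = 2, 1 and divided differences Δ_i = 5, -2, the continuity of S' gives the tridiagonal system
  2·M_0 + 6·M_1 + 1·M_2 = 6(Δ_1 - Δ_0) = -42
Clamped end conditions give two more equations: 2h_0·M_0 + h_0·M_1 = 6(Δ_0 - S'(-1)) = 48 and h_1·M_1 + 2h_1·M_2 = 6(S'(2) - Δ_1) = 36.
Forward elimination and back-substitution give M_0 = 64/3, M_1 = -56/3, M_2 = 82/3.
On [1, 2], S'(x) = b_1 + 2c_1·(x - 1) + 3d_1·(x - 1)² with b_1 = Δ_1 - h_1(2M_1 + M_2)/6 = -1/3, c_1 = M_1/2 = -28/3, d_1 = (M_2 - M_1)/(6h_1) = 23/3. So S'(1) = -1/3.

-0.3333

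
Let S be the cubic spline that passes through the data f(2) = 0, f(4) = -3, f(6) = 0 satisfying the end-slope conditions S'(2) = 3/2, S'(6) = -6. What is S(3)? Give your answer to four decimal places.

Let M_i = S''(x_i). Step sizes h_i = 2, 2; slopes of the chords Δ_i = (y_(i+1) - y_i)/h_i = -3/2, 3/2.
  2·M_0 + 8·M_1 + 2·M_2 = 6(Δ_1 - Δ_0) = 18
Clamped end conditions give two more equations: 2h_0·M_0 + h_0·M_1 = 6(Δ_0 - S'(2)) = -18 and h_1·M_1 + 2h_1·M_2 = 6(S'(6) - Δ_1) = -45.
Solving the tridiagonal system: M_0 = -69/8, M_1 = 33/4, M_2 = -123/8.
On [2, 4], S(t) = 0 + 3/2·(t - 2) - 69/16·(t - 2)² + 45/32·(t - 2)³.
With (t - 2) = 1: S(3) = -45/32.

-1.4063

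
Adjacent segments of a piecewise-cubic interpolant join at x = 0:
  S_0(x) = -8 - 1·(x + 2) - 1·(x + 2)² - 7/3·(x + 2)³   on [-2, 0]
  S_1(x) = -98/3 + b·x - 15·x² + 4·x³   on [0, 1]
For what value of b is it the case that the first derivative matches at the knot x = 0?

S_0'(x) = -1 - 2·(x + 2) - 7·(x + 2)², so S_0'(0) = -33. On the right, S_1'(0) = b, so b = -33.

-33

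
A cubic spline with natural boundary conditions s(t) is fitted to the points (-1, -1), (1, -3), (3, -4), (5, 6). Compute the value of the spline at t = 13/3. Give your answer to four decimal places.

Put M_i = s'' at the i-th knot. Here h = (2, 2, 2) and Δ = (-1, -1/2, 5), so the interior equations h_(i-1)·M_(i-1) + 2(h_(i-1)+h_i)·M_i + h_i·M_(i+1) = 6(Δ_i − Δ_(i-1)) read
  2·M_0 + 8·M_1 + 2·M_2 = 6(Δ_1 - Δ_0) = 3
  2·M_1 + 8·M_2 + 2·M_3 = 6(Δ_2 - Δ_1) = 33
Natural end conditions: M_0 = M_3 = 0.
Solving the tridiagonal system: M_0 = 0, M_1 = -7/10, M_2 = 43/10, M_3 = 0.
On [3, 5], s(t) = -4 + 32/15·(t - 3) + 43/20·(t - 3)² - 43/120·(t - 3)³.
With (t - 3) = 4/3: s(13/3) = 736/405.

1.8173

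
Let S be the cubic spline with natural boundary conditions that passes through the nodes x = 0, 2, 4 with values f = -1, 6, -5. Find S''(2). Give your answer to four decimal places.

-6.7500

Let σ_i = S''(x_i). Step sizes h_i = 2, 2; slopes of the chords Δ_i = (y_(i+1) - y_i)/h_i = 7/2, -11/2.
  2·σ_0 + 8·σ_1 + 2·σ_2 = 6(Δ_1 - Δ_0) = -54
Natural end conditions: σ_0 = σ_2 = 0.
Solving: σ_0 = 0, σ_1 = -27/4, σ_2 = 0.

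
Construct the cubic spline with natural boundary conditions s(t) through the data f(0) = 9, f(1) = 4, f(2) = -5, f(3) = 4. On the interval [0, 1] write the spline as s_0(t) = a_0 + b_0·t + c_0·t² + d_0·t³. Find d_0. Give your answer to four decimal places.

Let M_i = s''(x_i). Step sizes h_i = 1, 1, 1; slopes of the chords Δ_i = (y_(i+1) - y_i)/h_i = -5, -9, 9.
  1·M_0 + 4·M_1 + 1·M_2 = 6(Δ_1 - Δ_0) = -24
  1·M_1 + 4·M_2 + 1·M_3 = 6(Δ_2 - Δ_1) = 108
Natural end conditions: M_0 = M_3 = 0.
Hence M_0 = 0, M_1 = -68/5, M_2 = 152/5, M_3 = 0.
On [0, 1], with s_0(t) = a_0 + b_0·t + c_0·t² + d_0·t³: c_0 = M_0/2 = 0, d_0 = (M_1 - M_0)/(6h_0) = -34/15, b_0 = Δ_0 - h_0(2M_0 + M_1)/6 = -41/15.

-2.2667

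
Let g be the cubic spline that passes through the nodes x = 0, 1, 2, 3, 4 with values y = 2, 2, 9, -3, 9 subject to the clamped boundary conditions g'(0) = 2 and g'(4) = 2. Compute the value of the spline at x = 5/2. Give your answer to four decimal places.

2.2031

Let σ_i = g''(x_i). Step sizes h_i = 1, 1, 1, 1; slopes of the chords Δ_i = (y_(i+1) - y_i)/h_i = 0, 7, -12, 12.
  1·σ_0 + 4·σ_1 + 1·σ_2 = 6(Δ_1 - Δ_0) = 42
  1·σ_1 + 4·σ_2 + 1·σ_3 = 6(Δ_2 - Δ_1) = -114
  1·σ_2 + 4·σ_3 + 1·σ_4 = 6(Δ_3 - Δ_2) = 144
Clamped end conditions give two more equations: 2h_0·σ_0 + h_0·σ_1 = 6(Δ_0 - g'(0)) = -12 and h_3·σ_3 + 2h_3·σ_4 = 6(g'(4) - Δ_3) = -60.
Solving the tridiagonal system: σ_0 = -81/4, σ_1 = 57/2, σ_2 = -207/4, σ_3 = 129/2, σ_4 = -249/4.
On [2, 3], g(x) = 9 - 11/2·(x - 2) - 207/8·(x - 2)² + 155/8·(x - 2)³.
With (x - 2) = 1/2: g(5/2) = 141/64.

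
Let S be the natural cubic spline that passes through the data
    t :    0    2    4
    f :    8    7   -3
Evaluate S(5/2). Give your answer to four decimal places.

5.2383

Let M_i = S''(x_i). Step sizes h_i = 2, 2; slopes of the chords Δ_i = (y_(i+1) - y_i)/h_i = -1/2, -5.
  2·M_0 + 8·M_1 + 2·M_2 = 6(Δ_1 - Δ_0) = -27
Natural end conditions: M_0 = M_2 = 0.
Hence M_0 = 0, M_1 = -27/8, M_2 = 0.
On [2, 4], S(t) = 7 - 11/4·(t - 2) - 27/16·(t - 2)² + 9/32·(t - 2)³.
With (t - 2) = 1/2: S(5/2) = 1341/256.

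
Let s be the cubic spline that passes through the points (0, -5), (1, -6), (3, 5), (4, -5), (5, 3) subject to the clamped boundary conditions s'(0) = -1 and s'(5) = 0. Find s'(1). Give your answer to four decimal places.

3.4141

Put m_i = s'' at the i-th knot. Here h = (1, 2, 1, 1) and Δ = (-1, 11/2, -10, 8), so the interior equations h_(i-1)·m_(i-1) + 2(h_(i-1)+h_i)·m_i + h_i·m_(i+1) = 6(Δ_i − Δ_(i-1)) read
  1·m_0 + 6·m_1 + 2·m_2 = 6(Δ_1 - Δ_0) = 39
  2·m_1 + 6·m_2 + 1·m_3 = 6(Δ_2 - Δ_1) = -93
  1·m_2 + 4·m_3 + 1·m_4 = 6(Δ_3 - Δ_2) = 108
Clamped end conditions give two more equations: 2h_0·m_0 + h_0·m_1 = 6(Δ_0 - s'(0)) = 0 and h_3·m_3 + 2h_3·m_4 = 6(s'(5) - Δ_3) = -48.
Forward elimination and back-substitution give m_0 = -565/64, m_1 = 565/32, m_2 = -3719/128, m_3 = 2945/64, m_4 = -6017/128.
On [1, 3], s'(t) = b_1 + 2c_1·(t - 1) + 3d_1·(t - 1)² with b_1 = Δ_1 - h_1(2m_1 + m_2)/6 = 437/128, c_1 = m_1/2 = 565/64, d_1 = (m_2 - m_1)/(6h_1) = -1993/512. So s'(1) = 437/128.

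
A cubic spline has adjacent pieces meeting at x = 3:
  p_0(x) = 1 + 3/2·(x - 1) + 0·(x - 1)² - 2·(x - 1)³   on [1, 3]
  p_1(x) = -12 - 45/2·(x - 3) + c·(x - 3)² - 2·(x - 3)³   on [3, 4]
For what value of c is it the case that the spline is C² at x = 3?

-12

p_0''(x) = 0 - 12·(x - 1), so p_0''(3) = -24. On the right, p_1''(3) = 2c, so c = -12.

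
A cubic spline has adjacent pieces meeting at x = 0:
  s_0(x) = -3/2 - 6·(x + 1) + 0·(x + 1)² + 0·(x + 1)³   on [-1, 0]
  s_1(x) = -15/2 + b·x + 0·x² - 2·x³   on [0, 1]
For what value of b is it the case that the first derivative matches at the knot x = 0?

s_0'(x) = -6 + 0·(x + 1) + 0·(x + 1)², so s_0'(0) = -6. On the right, s_1'(0) = b, so b = -6.

-6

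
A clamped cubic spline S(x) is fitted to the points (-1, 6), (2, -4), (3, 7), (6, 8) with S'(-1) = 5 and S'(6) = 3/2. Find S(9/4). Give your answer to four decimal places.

Put σ_i = S'' at the i-th knot. Here h = (3, 1, 3) and Δ = (-10/3, 11, 1/3), so the interior equations h_(i-1)·σ_(i-1) + 2(h_(i-1)+h_i)·σ_i + h_i·σ_(i+1) = 6(Δ_i − Δ_(i-1)) read
  3·σ_0 + 8·σ_1 + 1·σ_2 = 6(Δ_1 - Δ_0) = 86
  1·σ_1 + 8·σ_2 + 3·σ_3 = 6(Δ_2 - Δ_1) = -64
Clamped end conditions give two more equations: 2h_0·σ_0 + h_0·σ_1 = 6(Δ_0 - S'(-1)) = -50 and h_2·σ_2 + 2h_2·σ_3 = 6(S'(6) - Δ_2) = 7.
Forward elimination and back-substitution give σ_0 = -2953/165, σ_1 = 1052/55, σ_2 = -733/55, σ_3 = 1292/165.
On [2, 3], S(x) = -4 + 753/110·(x - 2) + 526/55·(x - 2)² - 119/22·(x - 2)³.
With (x - 2) = 1/4: S(9/4) = -12499/7040.

-1.7754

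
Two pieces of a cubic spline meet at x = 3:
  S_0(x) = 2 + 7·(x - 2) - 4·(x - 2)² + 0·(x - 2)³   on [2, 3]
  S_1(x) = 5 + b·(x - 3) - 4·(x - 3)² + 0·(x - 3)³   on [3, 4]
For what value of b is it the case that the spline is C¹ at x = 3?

-1

S_0'(x) = 7 - 8·(x - 2) + 0·(x - 2)², so S_0'(3) = -1. On the right, S_1'(3) = b, so b = -1.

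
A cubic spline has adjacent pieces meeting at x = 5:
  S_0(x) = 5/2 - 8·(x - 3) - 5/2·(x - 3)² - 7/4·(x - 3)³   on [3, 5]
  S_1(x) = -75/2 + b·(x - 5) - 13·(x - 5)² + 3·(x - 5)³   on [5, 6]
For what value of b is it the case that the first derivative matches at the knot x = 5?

S_0'(x) = -8 - 5·(x - 3) - 21/4·(x - 3)², so S_0'(5) = -39. On the right, S_1'(5) = b, so b = -39.

-39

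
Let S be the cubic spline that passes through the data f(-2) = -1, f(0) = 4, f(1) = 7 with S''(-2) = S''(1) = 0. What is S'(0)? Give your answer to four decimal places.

2.8333

Write M_i for S''(x_i). With h_i = 2, 1 and divided differences Δ_i = 5/2, 3, the continuity of S' gives the tridiagonal system
  2·M_0 + 6·M_1 + 1·M_2 = 6(Δ_1 - Δ_0) = 3
Natural end conditions: M_0 = M_2 = 0.
Solving the tridiagonal system: M_0 = 0, M_1 = 1/2, M_2 = 0.
On [0, 1], S'(x) = b_1 + 2c_1·x + 3d_1·x² with b_1 = Δ_1 - h_1(2M_1 + M_2)/6 = 17/6, c_1 = M_1/2 = 1/4, d_1 = (M_2 - M_1)/(6h_1) = -1/12. So S'(0) = 17/6.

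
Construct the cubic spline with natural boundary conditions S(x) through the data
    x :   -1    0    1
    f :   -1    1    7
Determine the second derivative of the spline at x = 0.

Let σ_i = S''(x_i). Step sizes h_i = 1, 1; slopes of the chords Δ_i = (y_(i+1) - y_i)/h_i = 2, 6.
  1·σ_0 + 4·σ_1 + 1·σ_2 = 6(Δ_1 - Δ_0) = 24
Natural end conditions: σ_0 = σ_2 = 0.
Forward elimination and back-substitution give σ_0 = 0, σ_1 = 6, σ_2 = 0.

6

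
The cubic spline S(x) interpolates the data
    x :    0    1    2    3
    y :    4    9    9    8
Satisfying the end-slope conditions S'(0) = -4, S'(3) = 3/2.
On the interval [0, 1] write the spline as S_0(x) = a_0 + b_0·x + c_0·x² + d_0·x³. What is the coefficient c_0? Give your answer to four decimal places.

With M_i denoting the second derivative at x_i, h_i = 1, 1, 1, and Δ_i = (y_(i+1) − y_i)/h_i = 5, 0, -1:
  1·M_0 + 4·M_1 + 1·M_2 = 6(Δ_1 - Δ_0) = -30
  1·M_1 + 4·M_2 + 1·M_3 = 6(Δ_2 - Δ_1) = -6
Clamped end conditions give two more equations: 2h_0·M_0 + h_0·M_1 = 6(Δ_0 - S'(0)) = 54 and h_2·M_2 + 2h_2·M_3 = 6(S'(3) - Δ_2) = 15.
Solving the tridiagonal system: M_0 = 529/15, M_1 = -248/15, M_2 = 13/15, M_3 = 106/15.
On [0, 1], with S_0(x) = a_0 + b_0·x + c_0·x² + d_0·x³: c_0 = M_0/2 = 529/30, d_0 = (M_1 - M_0)/(6h_0) = -259/30, b_0 = Δ_0 - h_0(2M_0 + M_1)/6 = -4.

17.6333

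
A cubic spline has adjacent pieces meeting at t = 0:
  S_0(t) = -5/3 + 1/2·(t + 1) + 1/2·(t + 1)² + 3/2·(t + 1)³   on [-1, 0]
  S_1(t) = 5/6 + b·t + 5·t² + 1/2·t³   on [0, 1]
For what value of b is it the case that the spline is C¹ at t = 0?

S_0'(t) = 1/2 + 1·(t + 1) + 9/2·(t + 1)², so S_0'(0) = 6. On the right, S_1'(0) = b, so b = 6.

6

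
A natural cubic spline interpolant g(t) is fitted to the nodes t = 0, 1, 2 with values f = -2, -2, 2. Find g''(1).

6

Let M_i = g''(x_i). Step sizes h_i = 1, 1; slopes of the chords Δ_i = (y_(i+1) - y_i)/h_i = 0, 4.
  1·M_0 + 4·M_1 + 1·M_2 = 6(Δ_1 - Δ_0) = 24
Natural end conditions: M_0 = M_2 = 0.
Forward elimination and back-substitution give M_0 = 0, M_1 = 6, M_2 = 0.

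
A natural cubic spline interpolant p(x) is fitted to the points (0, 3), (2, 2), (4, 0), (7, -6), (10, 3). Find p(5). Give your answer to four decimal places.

Put M_i = p'' at the i-th knot. Here h = (2, 2, 3, 3) and Δ = (-1/2, -1, -2, 3), so the interior equations h_(i-1)·M_(i-1) + 2(h_(i-1)+h_i)·M_i + h_i·M_(i+1) = 6(Δ_i − Δ_(i-1)) read
  2·M_0 + 8·M_1 + 2·M_2 = 6(Δ_1 - Δ_0) = -3
  2·M_1 + 10·M_2 + 3·M_3 = 6(Δ_2 - Δ_1) = -6
  3·M_2 + 12·M_3 + 3·M_4 = 6(Δ_3 - Δ_2) = 30
Natural end conditions: M_0 = M_4 = 0.
Solving: M_0 = 0, M_1 = -3/280, M_2 = -51/35, M_3 = 401/140, M_4 = 0.
On [4, 7], p(x) = 0 - 79/40·(x - 4) - 51/70·(x - 4)² + 121/504·(x - 4)³.
With (x - 4) = 1: p(5) = -776/315.

-2.4635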